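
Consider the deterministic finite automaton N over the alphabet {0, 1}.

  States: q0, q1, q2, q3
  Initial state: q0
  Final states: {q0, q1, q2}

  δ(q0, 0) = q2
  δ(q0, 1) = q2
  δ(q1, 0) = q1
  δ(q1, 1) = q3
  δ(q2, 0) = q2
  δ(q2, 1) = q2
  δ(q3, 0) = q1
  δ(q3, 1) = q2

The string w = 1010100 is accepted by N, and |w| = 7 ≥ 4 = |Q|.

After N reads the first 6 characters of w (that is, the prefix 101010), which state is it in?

Run of N on the first 6 characters of w = 1 0 1 0 1 0:
  step 0: q0  (start)
  step 1: q2  (read 1: q0→q2)
  step 2: q2  (read 0: q2→q2)
  step 3: q2  (read 1: q2→q2)
  step 4: q2  (read 0: q2→q2)
  step 5: q2  (read 1: q2→q2)
  step 6: q2  (read 0: q2→q2)

After reading 6 characters, N is in state q2.

q2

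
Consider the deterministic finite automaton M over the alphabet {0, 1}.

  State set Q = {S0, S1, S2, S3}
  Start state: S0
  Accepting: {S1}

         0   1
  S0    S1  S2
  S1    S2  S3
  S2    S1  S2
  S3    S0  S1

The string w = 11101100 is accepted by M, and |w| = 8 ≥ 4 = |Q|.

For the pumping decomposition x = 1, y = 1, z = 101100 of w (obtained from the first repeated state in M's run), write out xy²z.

111101100

xy^2z = 1·1·1·101100 = 111101100.
Reading y = 1 takes M from S2 back to S2, so after x·y·y the machine is still in S2, and z then leads to the accepting state S1. Hence 111101100 ∈ L(M).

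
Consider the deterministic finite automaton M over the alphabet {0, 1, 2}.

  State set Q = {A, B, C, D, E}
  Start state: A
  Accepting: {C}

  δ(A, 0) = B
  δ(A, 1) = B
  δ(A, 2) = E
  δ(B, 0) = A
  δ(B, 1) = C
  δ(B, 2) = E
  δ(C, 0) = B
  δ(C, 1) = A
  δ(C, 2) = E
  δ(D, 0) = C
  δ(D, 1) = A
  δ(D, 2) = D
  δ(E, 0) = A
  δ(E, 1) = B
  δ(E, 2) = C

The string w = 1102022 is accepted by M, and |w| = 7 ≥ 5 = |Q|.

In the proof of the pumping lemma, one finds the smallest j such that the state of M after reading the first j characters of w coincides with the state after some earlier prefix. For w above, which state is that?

B

Run of M on w = 1 1 0 2 0 2 2:
  step 0: A  (start)
  step 1: B  (read 1: A→B)
  step 2: C  (read 1: B→C)
  step 3: B  (read 0: C→B)   ← first repeat (B seen earlier)
  step 4: E  (read 2: B→E)
  step 5: A  (read 0: E→A)
  step 6: E  (read 2: A→E)
  step 7: C  (read 2: E→C)

The earliest repeat is at step j = 3: M is in B, which it already visited at step i = 1.
Pumping length from the standard proof: p = 5 (the number of states). The repeated state found above gives |xy| = j ≤ 5 and |y| = j − i ≥ 1.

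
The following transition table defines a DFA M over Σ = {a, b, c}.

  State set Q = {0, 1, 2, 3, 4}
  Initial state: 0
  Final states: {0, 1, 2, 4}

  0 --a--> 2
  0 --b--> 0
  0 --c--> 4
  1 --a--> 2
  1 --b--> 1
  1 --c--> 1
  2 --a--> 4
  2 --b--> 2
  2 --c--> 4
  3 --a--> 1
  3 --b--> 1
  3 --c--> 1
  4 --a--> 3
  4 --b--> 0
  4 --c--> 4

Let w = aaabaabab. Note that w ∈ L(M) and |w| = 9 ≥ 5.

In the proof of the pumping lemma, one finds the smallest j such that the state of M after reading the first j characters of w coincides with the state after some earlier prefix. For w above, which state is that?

State sequence: 0 -a-> 2 -a-> 4 -a-> 3 -b-> 1 -a-> 2 -a-> 4 -b-> 0 -a-> 2 -b-> 2
First repeat at step 5: 2 was already visited.

The earliest repeat is at step j = 5: M is in 2, which it already visited at step i = 1.
Since M has 5 states, any run of length ≥ 5 visits 5+1 states, so by pigeonhole some state repeats within the first 5 steps — that repeat gives the pumpable loop.

2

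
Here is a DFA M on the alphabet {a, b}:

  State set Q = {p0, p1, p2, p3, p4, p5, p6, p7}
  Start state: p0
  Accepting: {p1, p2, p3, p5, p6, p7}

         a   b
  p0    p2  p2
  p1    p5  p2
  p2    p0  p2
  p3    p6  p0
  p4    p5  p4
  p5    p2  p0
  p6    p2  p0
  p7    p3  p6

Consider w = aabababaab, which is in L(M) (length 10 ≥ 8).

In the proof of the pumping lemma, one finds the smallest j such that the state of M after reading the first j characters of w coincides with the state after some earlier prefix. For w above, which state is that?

Run of M on w = a a b a b a b a a b:
  step 0: p0  (start)
  step 1: p2  (read a: p0→p2)
  step 2: p0  (read a: p2→p0)   ← first repeat (p0 seen earlier)
  step 3: p2  (read b: p0→p2)
  step 4: p0  (read a: p2→p0)
  step 5: p2  (read b: p0→p2)
  step 6: p0  (read a: p2→p0)
  step 7: p2  (read b: p0→p2)
  step 8: p0  (read a: p2→p0)
  step 9: p2  (read a: p0→p2)
  step 10: p2  (read b: p2→p2)

The earliest repeat is at step j = 2: M is in p0, which it already visited at step i = 0.

p0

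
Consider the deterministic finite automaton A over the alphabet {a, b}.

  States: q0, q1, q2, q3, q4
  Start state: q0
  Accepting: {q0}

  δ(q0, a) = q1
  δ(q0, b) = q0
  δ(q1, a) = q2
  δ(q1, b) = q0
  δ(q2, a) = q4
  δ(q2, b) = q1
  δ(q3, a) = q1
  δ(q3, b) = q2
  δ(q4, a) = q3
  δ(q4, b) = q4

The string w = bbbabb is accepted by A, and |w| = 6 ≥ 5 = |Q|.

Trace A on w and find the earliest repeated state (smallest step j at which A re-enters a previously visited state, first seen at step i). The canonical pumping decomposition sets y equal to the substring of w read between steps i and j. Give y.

b

Run of A on w = b b b a b b:
  step 0: q0  (start)
  step 1: q0  (read b: q0→q0)   ← first repeat (q0 seen earlier)
  step 2: q0  (read b: q0→q0)
  step 3: q0  (read b: q0→q0)
  step 4: q1  (read a: q0→q1)
  step 5: q0  (read b: q1→q0)
  step 6: q0  (read b: q0→q0)

So i = 0, j = 1, giving x = w[0:0] = ε, y = w[0:1] = b, z = w[1:6] = bbabb.
Check: |xy| = 1 ≤ 5 and |y| = 1 ≥ 1. Reading y takes A from q0 back to q0, so every xyⁱz is accepted.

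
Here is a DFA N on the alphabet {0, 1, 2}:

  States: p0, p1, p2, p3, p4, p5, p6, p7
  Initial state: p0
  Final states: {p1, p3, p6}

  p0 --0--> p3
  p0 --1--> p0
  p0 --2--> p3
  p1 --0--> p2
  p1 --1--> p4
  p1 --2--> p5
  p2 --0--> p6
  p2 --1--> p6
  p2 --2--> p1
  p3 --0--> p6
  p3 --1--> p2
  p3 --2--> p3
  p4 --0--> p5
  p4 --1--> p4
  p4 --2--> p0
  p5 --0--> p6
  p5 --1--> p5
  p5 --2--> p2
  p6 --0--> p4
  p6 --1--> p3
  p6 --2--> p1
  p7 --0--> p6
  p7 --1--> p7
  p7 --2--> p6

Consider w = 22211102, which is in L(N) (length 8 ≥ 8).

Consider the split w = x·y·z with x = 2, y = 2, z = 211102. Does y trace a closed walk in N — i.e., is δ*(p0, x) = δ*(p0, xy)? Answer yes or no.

yes

Run of N on the first 2 characters of w = 2 2:
  step 0: p0  (start)
  step 1: p3  (read 2: p0→p3)
  step 2: p3  (read 2: p3→p3)

After x (step 1): p3. After xy (step 2): p3.
They match, so y = 2 drives N around a cycle from p3 back to itself; pumping y any number of times keeps N in p3 before reading z, and xyⁱz ∈ L(N) for every i ≥ 0.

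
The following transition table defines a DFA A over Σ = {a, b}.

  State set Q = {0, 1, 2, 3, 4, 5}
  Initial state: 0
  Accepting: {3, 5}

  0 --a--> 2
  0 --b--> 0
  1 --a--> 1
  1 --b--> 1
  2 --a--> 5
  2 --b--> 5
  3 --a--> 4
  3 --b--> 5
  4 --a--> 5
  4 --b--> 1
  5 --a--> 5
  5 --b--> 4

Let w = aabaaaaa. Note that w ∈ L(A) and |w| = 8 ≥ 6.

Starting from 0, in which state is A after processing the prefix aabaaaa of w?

Run of A on the first 7 characters of w = a a b a a a a:
  step 0: 0  (start)
  step 1: 2  (read a: 0→2)
  step 2: 5  (read a: 2→5)
  step 3: 4  (read b: 5→4)
  step 4: 5  (read a: 4→5)
  step 5: 5  (read a: 5→5)
  step 6: 5  (read a: 5→5)
  step 7: 5  (read a: 5→5)

After reading 7 characters, A is in state 5.
(This kind of state-tracing is the core of the pumping-lemma construction: with 6 states, pigeonhole forces a repeat within the first 6 steps.)

5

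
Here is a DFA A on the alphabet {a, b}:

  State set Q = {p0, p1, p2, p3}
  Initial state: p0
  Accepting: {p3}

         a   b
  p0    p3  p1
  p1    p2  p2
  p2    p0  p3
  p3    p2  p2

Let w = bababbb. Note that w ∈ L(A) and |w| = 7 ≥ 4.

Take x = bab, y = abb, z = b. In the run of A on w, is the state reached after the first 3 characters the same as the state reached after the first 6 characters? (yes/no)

Run of A on the first 6 characters of w = b a b a b b:
  step 0: p0  (start)
  step 1: p1  (read b: p0→p1)
  step 2: p2  (read a: p1→p2)
  step 3: p3  (read b: p2→p3)
  step 4: p2  (read a: p3→p2)
  step 5: p3  (read b: p2→p3)
  step 6: p2  (read b: p3→p2)

After x (step 3): p3. After xy (step 6): p2.
They differ (p3 ≠ p2), so y is not a cycle from the state after x; this split is not the one the pumping-lemma construction produces, and pumping y need not keep the string in L(A).

no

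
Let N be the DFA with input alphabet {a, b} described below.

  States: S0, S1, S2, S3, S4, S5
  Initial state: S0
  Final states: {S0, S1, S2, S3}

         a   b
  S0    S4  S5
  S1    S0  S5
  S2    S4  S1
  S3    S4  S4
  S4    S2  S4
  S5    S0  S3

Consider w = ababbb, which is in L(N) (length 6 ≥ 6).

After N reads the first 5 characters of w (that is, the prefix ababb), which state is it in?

S5

Run of N on the first 5 characters of w = a b a b b:
  step 0: S0  (start)
  step 1: S4  (read a: S0→S4)
  step 2: S4  (read b: S4→S4)
  step 3: S2  (read a: S4→S2)
  step 4: S1  (read b: S2→S1)
  step 5: S5  (read b: S1→S5)

After reading 5 characters, N is in state S5.
(This kind of state-tracing is the core of the pumping-lemma construction: with 6 states, pigeonhole forces a repeat within the first 6 steps.)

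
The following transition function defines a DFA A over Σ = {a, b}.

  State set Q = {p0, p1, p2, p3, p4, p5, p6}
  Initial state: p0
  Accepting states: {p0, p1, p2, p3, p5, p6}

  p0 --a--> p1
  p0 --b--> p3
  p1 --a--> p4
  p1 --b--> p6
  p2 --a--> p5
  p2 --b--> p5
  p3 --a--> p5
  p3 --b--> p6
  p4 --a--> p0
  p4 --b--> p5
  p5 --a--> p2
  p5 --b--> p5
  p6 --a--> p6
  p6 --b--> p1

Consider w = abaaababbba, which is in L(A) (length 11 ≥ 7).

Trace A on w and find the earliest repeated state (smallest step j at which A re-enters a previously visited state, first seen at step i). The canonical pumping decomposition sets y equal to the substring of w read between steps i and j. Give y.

a

State sequence: p0 -a-> p1 -b-> p6 -a-> p6 -a-> p6 -a-> p6 -b-> p1 -a-> p4 -b-> p5 -b-> p5 -b-> p5 -a-> p2
First repeat at step 3: p6 was already visited.

So i = 2, j = 3, giving x = w[0:2] = ab, y = w[2:3] = a, z = w[3:11] = aababbba.
Check: |xy| = 3 ≤ 7 and |y| = 1 ≥ 1. Reading y takes A from p6 back to p6, so every xyⁱz is accepted.
The DFA has 7 states, so the proof of the pumping lemma guarantees a repeated state among the first 7+1 visited; the segment between the two visits is the pumpable y.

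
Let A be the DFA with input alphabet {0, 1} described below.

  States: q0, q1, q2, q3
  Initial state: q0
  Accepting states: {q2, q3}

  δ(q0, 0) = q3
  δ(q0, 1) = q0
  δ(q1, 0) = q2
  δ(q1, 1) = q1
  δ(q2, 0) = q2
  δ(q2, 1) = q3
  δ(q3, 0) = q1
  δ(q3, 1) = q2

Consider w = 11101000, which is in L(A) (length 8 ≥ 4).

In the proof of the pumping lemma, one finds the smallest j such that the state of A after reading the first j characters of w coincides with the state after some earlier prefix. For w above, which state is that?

State sequence: q0 -1-> q0 -1-> q0 -1-> q0 -0-> q3 -1-> q2 -0-> q2 -0-> q2 -0-> q2
First repeat at step 1: q0 was already visited.

The earliest repeat is at step j = 1: A is in q0, which it already visited at step i = 0.
The DFA has 4 states, so the proof of the pumping lemma guarantees a repeated state among the first 4+1 visited; the segment between the two visits is the pumpable y.

q0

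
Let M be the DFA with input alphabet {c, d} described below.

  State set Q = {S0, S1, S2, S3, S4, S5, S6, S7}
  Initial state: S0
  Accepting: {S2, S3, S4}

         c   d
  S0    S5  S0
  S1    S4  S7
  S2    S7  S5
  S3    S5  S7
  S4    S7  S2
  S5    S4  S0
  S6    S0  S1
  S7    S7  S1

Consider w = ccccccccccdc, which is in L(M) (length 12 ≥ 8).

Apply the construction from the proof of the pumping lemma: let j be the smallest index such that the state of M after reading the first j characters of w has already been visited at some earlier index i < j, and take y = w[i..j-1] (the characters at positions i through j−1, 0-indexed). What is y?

c

State sequence: S0 -c-> S5 -c-> S4 -c-> S7 -c-> S7 -c-> S7 -c-> S7 -c-> S7 -c-> S7 -c-> S7 -c-> S7 -d-> S1 -c-> S4
First repeat at step 4: S7 was already visited.

So i = 3, j = 4, giving x = w[0:3] = ccc, y = w[3:4] = c, z = w[4:12] = ccccccdc.
Check: |xy| = 4 ≤ 8 and |y| = 1 ≥ 1. Reading y takes M from S7 back to S7, so every xyⁱz is accepted.
Pumping length from the standard proof: p = 8 (the number of states). The repeated state found above gives |xy| = j ≤ 8 and |y| = j − i ≥ 1.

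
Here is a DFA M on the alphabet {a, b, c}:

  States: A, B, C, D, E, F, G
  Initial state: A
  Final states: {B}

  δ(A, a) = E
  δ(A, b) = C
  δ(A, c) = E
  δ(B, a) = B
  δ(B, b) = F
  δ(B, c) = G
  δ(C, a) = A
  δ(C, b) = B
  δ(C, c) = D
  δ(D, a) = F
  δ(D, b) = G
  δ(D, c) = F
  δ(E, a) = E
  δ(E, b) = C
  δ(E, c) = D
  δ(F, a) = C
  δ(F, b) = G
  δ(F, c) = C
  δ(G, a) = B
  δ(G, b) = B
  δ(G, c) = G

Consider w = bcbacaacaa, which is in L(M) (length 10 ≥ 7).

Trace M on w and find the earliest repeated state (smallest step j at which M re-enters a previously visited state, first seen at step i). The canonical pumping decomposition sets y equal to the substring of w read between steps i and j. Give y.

State sequence: A -b-> C -c-> D -b-> G -a-> B -c-> G -a-> B -a-> B -c-> G -a-> B -a-> B
First repeat at step 5: G was already visited.

So i = 3, j = 5, giving x = w[0:3] = bcb, y = w[3:5] = ac, z = w[5:10] = aacaa.
Check: |xy| = 5 ≤ 7 and |y| = 2 ≥ 1. Reading y takes M from G back to G, so every xyⁱz is accepted.
With |Q| = 7, pigeonhole forces a state repeat no later than step 7; the substring read between the first and second visits to that state can be pumped.

ac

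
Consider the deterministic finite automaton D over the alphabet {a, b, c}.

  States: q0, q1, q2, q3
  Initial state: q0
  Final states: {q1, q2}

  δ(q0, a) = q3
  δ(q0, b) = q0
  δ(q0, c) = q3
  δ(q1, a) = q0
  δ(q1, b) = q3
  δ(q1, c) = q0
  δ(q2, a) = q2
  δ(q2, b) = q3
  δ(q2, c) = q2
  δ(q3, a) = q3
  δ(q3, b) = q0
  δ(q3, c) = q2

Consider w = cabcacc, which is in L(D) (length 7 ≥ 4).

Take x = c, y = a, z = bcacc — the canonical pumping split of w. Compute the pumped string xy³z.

xy^3z = c·a·a·a·bcacc = caaabcacc.
Reading y = a takes D from q3 back to q3, so after x·y·y·y the machine is still in q3, and z then leads to the accepting state q2. Hence caaabcacc ∈ L(D).

caaabcacc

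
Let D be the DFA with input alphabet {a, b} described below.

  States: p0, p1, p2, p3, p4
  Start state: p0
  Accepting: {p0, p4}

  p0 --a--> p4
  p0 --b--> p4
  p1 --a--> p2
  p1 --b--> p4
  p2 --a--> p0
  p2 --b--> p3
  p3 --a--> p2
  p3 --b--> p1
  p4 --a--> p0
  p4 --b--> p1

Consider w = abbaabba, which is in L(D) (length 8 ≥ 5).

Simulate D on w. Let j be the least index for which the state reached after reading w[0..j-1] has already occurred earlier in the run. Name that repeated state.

Run of D on w = a b b a a b b a:
  step 0: p0  (start)
  step 1: p4  (read a: p0→p4)
  step 2: p1  (read b: p4→p1)
  step 3: p4  (read b: p1→p4)   ← first repeat (p4 seen earlier)
  step 4: p0  (read a: p4→p0)
  step 5: p4  (read a: p0→p4)
  step 6: p1  (read b: p4→p1)
  step 7: p4  (read b: p1→p4)
  step 8: p0  (read a: p4→p0)

The earliest repeat is at step j = 3: D is in p4, which it already visited at step i = 1.
Since D has 5 states, any run of length ≥ 5 visits 5+1 states, so by pigeonhole some state repeats within the first 5 steps — that repeat gives the pumpable loop.

p4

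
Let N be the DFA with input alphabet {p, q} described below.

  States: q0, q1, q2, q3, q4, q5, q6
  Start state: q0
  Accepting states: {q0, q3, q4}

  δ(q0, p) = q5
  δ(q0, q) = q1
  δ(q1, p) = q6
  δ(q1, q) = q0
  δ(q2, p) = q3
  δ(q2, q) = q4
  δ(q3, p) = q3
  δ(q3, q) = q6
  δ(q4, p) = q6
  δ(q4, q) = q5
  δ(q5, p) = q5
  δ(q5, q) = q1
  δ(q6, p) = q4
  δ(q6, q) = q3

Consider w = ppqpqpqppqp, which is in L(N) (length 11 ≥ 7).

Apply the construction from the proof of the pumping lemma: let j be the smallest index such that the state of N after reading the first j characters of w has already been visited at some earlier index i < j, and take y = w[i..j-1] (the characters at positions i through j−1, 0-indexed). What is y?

p

Run of N on w = p p q p q p q p p q p:
  step 0: q0  (start)
  step 1: q5  (read p: q0→q5)
  step 2: q5  (read p: q5→q5)   ← first repeat (q5 seen earlier)
  step 3: q1  (read q: q5→q1)
  step 4: q6  (read p: q1→q6)
  step 5: q3  (read q: q6→q3)
  step 6: q3  (read p: q3→q3)
  step 7: q6  (read q: q3→q6)
  step 8: q4  (read p: q6→q4)
  step 9: q6  (read p: q4→q6)
  step 10: q3  (read q: q6→q3)
  step 11: q3  (read p: q3→q3)

So i = 1, j = 2, giving x = w[0:1] = p, y = w[1:2] = p, z = w[2:11] = qpqpqppqp.
Check: |xy| = 2 ≤ 7 and |y| = 1 ≥ 1. Reading y takes N from q5 back to q5, so every xyⁱz is accepted.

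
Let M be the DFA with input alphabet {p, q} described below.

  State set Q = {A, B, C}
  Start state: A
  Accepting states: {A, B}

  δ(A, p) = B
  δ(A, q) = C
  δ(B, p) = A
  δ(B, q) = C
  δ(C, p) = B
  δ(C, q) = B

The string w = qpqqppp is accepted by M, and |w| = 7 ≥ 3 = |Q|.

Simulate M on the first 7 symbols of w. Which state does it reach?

A

Run of M on the first 7 characters of w = q p q q p p p:
  step 0: A  (start)
  step 1: C  (read q: A→C)
  step 2: B  (read p: C→B)
  step 3: C  (read q: B→C)
  step 4: B  (read q: C→B)
  step 5: A  (read p: B→A)
  step 6: B  (read p: A→B)
  step 7: A  (read p: B→A)

After reading 7 characters, M is in state A.
(This kind of state-tracing is the core of the pumping-lemma construction: with 3 states, pigeonhole forces a repeat within the first 3 steps.)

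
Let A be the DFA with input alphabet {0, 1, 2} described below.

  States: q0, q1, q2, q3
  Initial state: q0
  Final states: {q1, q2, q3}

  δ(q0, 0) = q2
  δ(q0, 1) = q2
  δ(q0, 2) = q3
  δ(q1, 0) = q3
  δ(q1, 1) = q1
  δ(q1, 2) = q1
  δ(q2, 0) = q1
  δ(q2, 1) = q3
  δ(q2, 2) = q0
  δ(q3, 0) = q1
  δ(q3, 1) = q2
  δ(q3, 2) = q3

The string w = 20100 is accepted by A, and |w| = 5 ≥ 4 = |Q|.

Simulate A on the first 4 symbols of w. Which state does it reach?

q3

Run of A on the first 4 characters of w = 2 0 1 0:
  step 0: q0  (start)
  step 1: q3  (read 2: q0→q3)
  step 2: q1  (read 0: q3→q1)
  step 3: q1  (read 1: q1→q1)
  step 4: q3  (read 0: q1→q3)

After reading 4 characters, A is in state q3.
(This kind of state-tracing is the core of the pumping-lemma construction: with 4 states, pigeonhole forces a repeat within the first 4 steps.)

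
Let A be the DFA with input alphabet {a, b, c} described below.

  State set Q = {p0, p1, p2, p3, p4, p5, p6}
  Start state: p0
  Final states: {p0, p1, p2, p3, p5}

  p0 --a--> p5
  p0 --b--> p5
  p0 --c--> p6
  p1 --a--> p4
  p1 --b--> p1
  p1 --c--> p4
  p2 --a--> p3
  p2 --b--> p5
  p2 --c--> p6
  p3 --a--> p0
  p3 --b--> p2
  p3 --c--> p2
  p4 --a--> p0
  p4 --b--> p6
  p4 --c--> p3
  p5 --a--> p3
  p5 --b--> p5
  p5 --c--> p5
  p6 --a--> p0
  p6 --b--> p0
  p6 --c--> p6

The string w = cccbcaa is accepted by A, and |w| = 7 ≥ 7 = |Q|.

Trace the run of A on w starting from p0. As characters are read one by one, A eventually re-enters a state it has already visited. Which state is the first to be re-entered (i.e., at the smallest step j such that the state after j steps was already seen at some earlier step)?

State sequence: p0 -c-> p6 -c-> p6 -c-> p6 -b-> p0 -c-> p6 -a-> p0 -a-> p5
First repeat at step 2: p6 was already visited.

The earliest repeat is at step j = 2: A is in p6, which it already visited at step i = 1.

p6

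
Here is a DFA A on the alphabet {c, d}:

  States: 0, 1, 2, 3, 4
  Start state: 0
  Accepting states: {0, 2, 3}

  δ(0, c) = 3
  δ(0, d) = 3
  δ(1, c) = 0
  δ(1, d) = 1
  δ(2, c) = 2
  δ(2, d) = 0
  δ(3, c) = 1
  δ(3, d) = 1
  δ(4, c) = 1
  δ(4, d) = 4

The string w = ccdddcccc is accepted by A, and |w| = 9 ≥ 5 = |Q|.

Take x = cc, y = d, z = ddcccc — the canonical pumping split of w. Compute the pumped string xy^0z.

xy⁰z = xz = cc·ddcccc = ccddcccc.
Reading y = d takes A from 1 back to 1, so after x the machine is still in 1, and z then leads to the accepting state 0. Hence ccddcccc ∈ L(A).

ccddcccc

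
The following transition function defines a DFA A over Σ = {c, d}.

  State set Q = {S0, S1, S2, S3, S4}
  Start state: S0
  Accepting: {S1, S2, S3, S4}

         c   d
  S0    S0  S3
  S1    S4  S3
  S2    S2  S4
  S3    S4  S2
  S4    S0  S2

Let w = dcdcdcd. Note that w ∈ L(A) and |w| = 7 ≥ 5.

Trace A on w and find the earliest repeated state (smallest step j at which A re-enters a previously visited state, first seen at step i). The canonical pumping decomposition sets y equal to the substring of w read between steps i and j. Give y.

c

Run of A on w = d c d c d c d:
  step 0: S0  (start)
  step 1: S3  (read d: S0→S3)
  step 2: S4  (read c: S3→S4)
  step 3: S2  (read d: S4→S2)
  step 4: S2  (read c: S2→S2)   ← first repeat (S2 seen earlier)
  step 5: S4  (read d: S2→S4)
  step 6: S0  (read c: S4→S0)
  step 7: S3  (read d: S0→S3)

So i = 3, j = 4, giving x = w[0:3] = dcd, y = w[3:4] = c, z = w[4:7] = dcd.
Check: |xy| = 4 ≤ 5 and |y| = 1 ≥ 1. Reading y takes A from S2 back to S2, so every xyⁱz is accepted.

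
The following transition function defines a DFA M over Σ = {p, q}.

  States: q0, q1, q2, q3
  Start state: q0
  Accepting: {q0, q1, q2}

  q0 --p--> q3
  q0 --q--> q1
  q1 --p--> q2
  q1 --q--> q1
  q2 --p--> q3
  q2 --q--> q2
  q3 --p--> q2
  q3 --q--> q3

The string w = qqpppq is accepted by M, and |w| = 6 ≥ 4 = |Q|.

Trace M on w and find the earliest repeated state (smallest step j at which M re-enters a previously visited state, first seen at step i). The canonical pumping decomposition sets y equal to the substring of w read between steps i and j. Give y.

Run of M on w = q q p p p q:
  step 0: q0  (start)
  step 1: q1  (read q: q0→q1)
  step 2: q1  (read q: q1→q1)   ← first repeat (q1 seen earlier)
  step 3: q2  (read p: q1→q2)
  step 4: q3  (read p: q2→q3)
  step 5: q2  (read p: q3→q2)
  step 6: q2  (read q: q2→q2)

So i = 1, j = 2, giving x = w[0:1] = q, y = w[1:2] = q, z = w[2:6] = pppq.
Check: |xy| = 2 ≤ 4 and |y| = 1 ≥ 1. Reading y takes M from q1 back to q1, so every xyⁱz is accepted.

q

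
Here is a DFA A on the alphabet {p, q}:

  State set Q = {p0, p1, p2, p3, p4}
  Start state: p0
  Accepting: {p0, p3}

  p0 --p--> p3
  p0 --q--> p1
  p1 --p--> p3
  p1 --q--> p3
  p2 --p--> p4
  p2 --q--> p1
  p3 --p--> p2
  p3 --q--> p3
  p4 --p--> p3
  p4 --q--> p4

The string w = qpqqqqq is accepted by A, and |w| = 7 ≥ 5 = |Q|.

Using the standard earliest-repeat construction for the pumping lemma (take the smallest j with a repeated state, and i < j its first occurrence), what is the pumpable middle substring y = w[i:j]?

q

Run of A on w = q p q q q q q:
  step 0: p0  (start)
  step 1: p1  (read q: p0→p1)
  step 2: p3  (read p: p1→p3)
  step 3: p3  (read q: p3→p3)   ← first repeat (p3 seen earlier)
  step 4: p3  (read q: p3→p3)
  step 5: p3  (read q: p3→p3)
  step 6: p3  (read q: p3→p3)
  step 7: p3  (read q: p3→p3)

So i = 2, j = 3, giving x = w[0:2] = qp, y = w[2:3] = q, z = w[3:7] = qqqq.
Check: |xy| = 3 ≤ 5 and |y| = 1 ≥ 1. Reading y takes A from p3 back to p3, so every xyⁱz is accepted.
The DFA has 5 states, so the proof of the pumping lemma guarantees a repeated state among the first 5+1 visited; the segment between the two visits is the pumpable y.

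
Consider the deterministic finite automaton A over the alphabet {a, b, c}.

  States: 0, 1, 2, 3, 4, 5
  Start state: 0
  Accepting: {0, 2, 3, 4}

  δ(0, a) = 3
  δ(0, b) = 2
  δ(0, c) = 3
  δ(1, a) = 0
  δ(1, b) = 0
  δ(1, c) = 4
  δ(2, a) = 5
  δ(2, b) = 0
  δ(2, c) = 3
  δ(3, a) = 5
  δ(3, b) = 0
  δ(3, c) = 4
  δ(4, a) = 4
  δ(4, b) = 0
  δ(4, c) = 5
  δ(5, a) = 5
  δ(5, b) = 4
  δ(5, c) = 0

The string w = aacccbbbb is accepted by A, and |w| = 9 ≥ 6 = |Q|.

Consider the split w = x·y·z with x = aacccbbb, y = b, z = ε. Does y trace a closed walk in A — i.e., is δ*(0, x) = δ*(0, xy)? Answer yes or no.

Run of A on the first 9 characters of w = a a c c c b b b b:
  step 0: 0  (start)
  step 1: 3  (read a: 0→3)
  step 2: 5  (read a: 3→5)
  step 3: 0  (read c: 5→0)
  step 4: 3  (read c: 0→3)
  step 5: 4  (read c: 3→4)
  step 6: 0  (read b: 4→0)
  step 7: 2  (read b: 0→2)
  step 8: 0  (read b: 2→0)
  step 9: 2  (read b: 0→2)

After x (step 8): 0. After xy (step 9): 2.
They differ (0 ≠ 2), so y is not a cycle from the state after x; this split is not the one the pumping-lemma construction produces, and pumping y need not keep the string in L(A).

no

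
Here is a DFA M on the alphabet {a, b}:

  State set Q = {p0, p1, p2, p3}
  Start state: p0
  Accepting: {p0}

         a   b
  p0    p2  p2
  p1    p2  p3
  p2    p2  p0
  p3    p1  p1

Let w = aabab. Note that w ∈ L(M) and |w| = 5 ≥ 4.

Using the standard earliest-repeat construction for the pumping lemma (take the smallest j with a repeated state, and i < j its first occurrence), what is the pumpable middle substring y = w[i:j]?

State sequence: p0 -a-> p2 -a-> p2 -b-> p0 -a-> p2 -b-> p0
First repeat at step 2: p2 was already visited.

So i = 1, j = 2, giving x = w[0:1] = a, y = w[1:2] = a, z = w[2:5] = bab.
Check: |xy| = 2 ≤ 4 and |y| = 1 ≥ 1. Reading y takes M from p2 back to p2, so every xyⁱz is accepted.

a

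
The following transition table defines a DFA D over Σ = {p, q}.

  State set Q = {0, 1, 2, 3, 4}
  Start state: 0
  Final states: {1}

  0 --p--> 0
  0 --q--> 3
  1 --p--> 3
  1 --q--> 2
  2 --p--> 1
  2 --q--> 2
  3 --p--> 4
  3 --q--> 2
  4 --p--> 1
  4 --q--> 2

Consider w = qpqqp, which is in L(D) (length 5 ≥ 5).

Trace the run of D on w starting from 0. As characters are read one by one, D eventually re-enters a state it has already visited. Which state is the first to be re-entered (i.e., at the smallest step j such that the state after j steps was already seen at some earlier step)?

2

Run of D on w = q p q q p:
  step 0: 0  (start)
  step 1: 3  (read q: 0→3)
  step 2: 4  (read p: 3→4)
  step 3: 2  (read q: 4→2)
  step 4: 2  (read q: 2→2)   ← first repeat (2 seen earlier)
  step 5: 1  (read p: 2→1)

The earliest repeat is at step j = 4: D is in 2, which it already visited at step i = 3.
Since D has 5 states, any run of length ≥ 5 visits 5+1 states, so by pigeonhole some state repeats within the first 5 steps — that repeat gives the pumpable loop.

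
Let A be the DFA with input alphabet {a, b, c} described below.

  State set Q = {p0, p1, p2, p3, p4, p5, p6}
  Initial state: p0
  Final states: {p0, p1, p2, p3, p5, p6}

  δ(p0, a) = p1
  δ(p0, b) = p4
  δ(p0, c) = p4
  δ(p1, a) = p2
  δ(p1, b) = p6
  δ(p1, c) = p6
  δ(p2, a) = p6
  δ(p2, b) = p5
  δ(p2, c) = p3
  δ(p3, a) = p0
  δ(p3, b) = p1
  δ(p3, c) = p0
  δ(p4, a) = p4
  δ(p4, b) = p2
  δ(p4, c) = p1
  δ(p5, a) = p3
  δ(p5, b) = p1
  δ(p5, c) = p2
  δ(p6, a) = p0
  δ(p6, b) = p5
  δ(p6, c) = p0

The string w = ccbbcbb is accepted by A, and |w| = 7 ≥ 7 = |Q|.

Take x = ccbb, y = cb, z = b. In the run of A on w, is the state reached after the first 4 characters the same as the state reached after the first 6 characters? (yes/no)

Run of A on the first 6 characters of w = c c b b c b:
  step 0: p0  (start)
  step 1: p4  (read c: p0→p4)
  step 2: p1  (read c: p4→p1)
  step 3: p6  (read b: p1→p6)
  step 4: p5  (read b: p6→p5)
  step 5: p2  (read c: p5→p2)
  step 6: p5  (read b: p2→p5)

After x (step 4): p5. After xy (step 6): p5.
They match, so y = cb drives A around a cycle from p5 back to itself; pumping y any number of times keeps A in p5 before reading z, and xyⁱz ∈ L(A) for every i ≥ 0.

yes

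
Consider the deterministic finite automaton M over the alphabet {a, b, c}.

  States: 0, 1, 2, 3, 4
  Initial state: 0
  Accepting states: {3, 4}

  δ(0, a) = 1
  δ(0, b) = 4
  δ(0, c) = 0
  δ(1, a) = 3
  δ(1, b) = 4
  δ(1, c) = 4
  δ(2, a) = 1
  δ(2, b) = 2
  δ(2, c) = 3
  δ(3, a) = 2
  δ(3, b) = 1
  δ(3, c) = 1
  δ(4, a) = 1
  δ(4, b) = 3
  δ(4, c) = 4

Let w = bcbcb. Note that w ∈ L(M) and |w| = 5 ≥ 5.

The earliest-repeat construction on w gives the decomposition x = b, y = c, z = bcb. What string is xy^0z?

bbcb

xy⁰z = xz = b·bcb = bbcb.
Reading y = c takes M from 4 back to 4, so after x the machine is still in 4, and z then leads to the accepting state 4. Hence bbcb ∈ L(M).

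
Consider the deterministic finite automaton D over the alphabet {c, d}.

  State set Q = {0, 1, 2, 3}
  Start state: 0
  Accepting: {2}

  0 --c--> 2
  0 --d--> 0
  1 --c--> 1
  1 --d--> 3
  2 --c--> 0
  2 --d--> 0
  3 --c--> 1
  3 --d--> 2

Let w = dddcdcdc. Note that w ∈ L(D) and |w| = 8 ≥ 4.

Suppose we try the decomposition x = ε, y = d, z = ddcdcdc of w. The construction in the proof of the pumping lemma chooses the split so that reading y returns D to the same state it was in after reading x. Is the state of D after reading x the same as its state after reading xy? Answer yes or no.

State sequence: 0 -d-> 0

After x (step 0): 0. After xy (step 1): 0.
They match, so y = d drives D around a cycle from 0 back to itself; pumping y any number of times keeps D in 0 before reading z, and xyⁱz ∈ L(D) for every i ≥ 0.

yes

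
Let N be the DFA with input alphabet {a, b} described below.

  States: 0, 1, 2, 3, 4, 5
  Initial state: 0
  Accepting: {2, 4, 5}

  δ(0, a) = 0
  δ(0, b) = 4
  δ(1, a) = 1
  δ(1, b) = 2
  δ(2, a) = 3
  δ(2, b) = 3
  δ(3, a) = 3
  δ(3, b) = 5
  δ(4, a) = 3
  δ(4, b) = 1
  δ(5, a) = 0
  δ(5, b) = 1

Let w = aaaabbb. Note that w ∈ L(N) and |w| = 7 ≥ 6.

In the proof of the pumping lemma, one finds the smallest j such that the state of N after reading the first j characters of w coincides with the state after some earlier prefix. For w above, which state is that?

0

State sequence: 0 -a-> 0 -a-> 0 -a-> 0 -a-> 0 -b-> 4 -b-> 1 -b-> 2
First repeat at step 1: 0 was already visited.

The earliest repeat is at step j = 1: N is in 0, which it already visited at step i = 0.
With |Q| = 6, pigeonhole forces a state repeat no later than step 6; the substring read between the first and second visits to that state can be pumped.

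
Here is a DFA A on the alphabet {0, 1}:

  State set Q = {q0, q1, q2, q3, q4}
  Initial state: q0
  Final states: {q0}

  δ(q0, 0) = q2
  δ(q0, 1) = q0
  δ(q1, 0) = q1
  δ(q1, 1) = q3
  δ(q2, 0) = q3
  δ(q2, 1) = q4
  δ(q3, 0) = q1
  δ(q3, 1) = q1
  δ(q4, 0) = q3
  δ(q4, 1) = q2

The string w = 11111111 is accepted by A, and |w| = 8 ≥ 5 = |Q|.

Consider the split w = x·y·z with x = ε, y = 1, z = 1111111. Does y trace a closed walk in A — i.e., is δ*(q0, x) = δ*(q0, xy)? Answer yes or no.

yes

Run of A on the first 1 characters of w = 1:
  step 0: q0  (start)
  step 1: q0  (read 1: q0→q0)

After x (step 0): q0. After xy (step 1): q0.
They match, so y = 1 drives A around a cycle from q0 back to itself; pumping y any number of times keeps A in q0 before reading z, and xyⁱz ∈ L(A) for every i ≥ 0.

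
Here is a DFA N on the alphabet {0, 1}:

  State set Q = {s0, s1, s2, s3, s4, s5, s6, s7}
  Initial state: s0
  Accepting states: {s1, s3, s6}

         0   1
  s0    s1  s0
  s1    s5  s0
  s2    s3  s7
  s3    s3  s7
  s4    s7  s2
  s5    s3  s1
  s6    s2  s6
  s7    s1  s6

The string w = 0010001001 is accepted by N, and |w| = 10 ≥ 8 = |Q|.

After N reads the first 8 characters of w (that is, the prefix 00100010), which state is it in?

s1

State sequence: s0 -0-> s1 -0-> s5 -1-> s1 -0-> s5 -0-> s3 -0-> s3 -1-> s7 -0-> s1

After reading 8 characters, N is in state s1.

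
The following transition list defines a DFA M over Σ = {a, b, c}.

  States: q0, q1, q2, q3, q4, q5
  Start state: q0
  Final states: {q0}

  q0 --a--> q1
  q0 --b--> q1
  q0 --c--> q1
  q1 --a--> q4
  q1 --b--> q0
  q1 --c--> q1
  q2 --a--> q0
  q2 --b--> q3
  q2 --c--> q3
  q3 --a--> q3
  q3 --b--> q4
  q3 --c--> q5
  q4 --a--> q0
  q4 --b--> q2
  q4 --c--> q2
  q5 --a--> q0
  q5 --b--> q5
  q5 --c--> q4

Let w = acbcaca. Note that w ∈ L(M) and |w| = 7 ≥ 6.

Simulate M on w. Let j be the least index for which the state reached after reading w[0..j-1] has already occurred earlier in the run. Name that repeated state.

q1

Run of M on w = a c b c a c a:
  step 0: q0  (start)
  step 1: q1  (read a: q0→q1)
  step 2: q1  (read c: q1→q1)   ← first repeat (q1 seen earlier)
  step 3: q0  (read b: q1→q0)
  step 4: q1  (read c: q0→q1)
  step 5: q4  (read a: q1→q4)
  step 6: q2  (read c: q4→q2)
  step 7: q0  (read a: q2→q0)

The earliest repeat is at step j = 2: M is in q1, which it already visited at step i = 1.
With |Q| = 6, pigeonhole forces a state repeat no later than step 6; the substring read between the first and second visits to that state can be pumped.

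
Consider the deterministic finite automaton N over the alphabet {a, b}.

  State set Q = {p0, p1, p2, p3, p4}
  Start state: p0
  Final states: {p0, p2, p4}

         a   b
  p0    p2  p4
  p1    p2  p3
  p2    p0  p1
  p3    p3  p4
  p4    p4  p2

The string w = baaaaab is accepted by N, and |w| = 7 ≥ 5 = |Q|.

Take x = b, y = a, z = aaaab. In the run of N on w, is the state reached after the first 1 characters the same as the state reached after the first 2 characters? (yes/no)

State sequence: p0 -b-> p4 -a-> p4

After x (step 1): p4. After xy (step 2): p4.
They match, so y = a drives N around a cycle from p4 back to itself; pumping y any number of times keeps N in p4 before reading z, and xyⁱz ∈ L(N) for every i ≥ 0.

yes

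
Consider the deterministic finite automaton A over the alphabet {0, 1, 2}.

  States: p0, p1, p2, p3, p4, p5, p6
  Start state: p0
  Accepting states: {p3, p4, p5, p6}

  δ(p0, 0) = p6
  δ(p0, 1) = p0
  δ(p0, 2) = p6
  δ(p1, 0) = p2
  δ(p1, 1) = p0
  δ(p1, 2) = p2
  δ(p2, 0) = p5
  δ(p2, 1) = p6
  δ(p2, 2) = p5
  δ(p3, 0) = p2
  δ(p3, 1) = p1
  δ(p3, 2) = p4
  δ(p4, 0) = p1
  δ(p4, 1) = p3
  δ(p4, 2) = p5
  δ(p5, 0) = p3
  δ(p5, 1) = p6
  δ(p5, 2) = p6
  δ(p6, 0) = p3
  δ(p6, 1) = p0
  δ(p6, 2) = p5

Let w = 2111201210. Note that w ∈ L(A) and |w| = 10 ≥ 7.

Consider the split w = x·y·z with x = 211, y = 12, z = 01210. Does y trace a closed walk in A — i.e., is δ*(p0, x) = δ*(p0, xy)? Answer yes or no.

no

Run of A on the first 5 characters of w = 2 1 1 1 2:
  step 0: p0  (start)
  step 1: p6  (read 2: p0→p6)
  step 2: p0  (read 1: p6→p0)
  step 3: p0  (read 1: p0→p0)
  step 4: p0  (read 1: p0→p0)
  step 5: p6  (read 2: p0→p6)

After x (step 3): p0. After xy (step 5): p6.
They differ (p0 ≠ p6), so y is not a cycle from the state after x; this split is not the one the pumping-lemma construction produces, and pumping y need not keep the string in L(A).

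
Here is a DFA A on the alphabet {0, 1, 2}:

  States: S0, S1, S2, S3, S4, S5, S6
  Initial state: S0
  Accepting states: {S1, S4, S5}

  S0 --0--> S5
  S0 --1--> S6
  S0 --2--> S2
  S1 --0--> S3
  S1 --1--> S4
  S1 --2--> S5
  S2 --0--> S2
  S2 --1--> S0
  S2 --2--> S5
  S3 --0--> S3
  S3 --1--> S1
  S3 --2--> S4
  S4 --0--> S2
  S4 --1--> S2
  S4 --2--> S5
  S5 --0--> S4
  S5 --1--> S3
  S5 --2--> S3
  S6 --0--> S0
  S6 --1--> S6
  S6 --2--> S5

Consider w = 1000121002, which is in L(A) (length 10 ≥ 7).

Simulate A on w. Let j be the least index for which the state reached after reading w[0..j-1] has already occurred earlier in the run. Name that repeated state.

State sequence: S0 -1-> S6 -0-> S0 -0-> S5 -0-> S4 -1-> S2 -2-> S5 -1-> S3 -0-> S3 -0-> S3 -2-> S4
First repeat at step 2: S0 was already visited.

The earliest repeat is at step j = 2: A is in S0, which it already visited at step i = 0.
Since A has 7 states, any run of length ≥ 7 visits 7+1 states, so by pigeonhole some state repeats within the first 7 steps — that repeat gives the pumpable loop.

S0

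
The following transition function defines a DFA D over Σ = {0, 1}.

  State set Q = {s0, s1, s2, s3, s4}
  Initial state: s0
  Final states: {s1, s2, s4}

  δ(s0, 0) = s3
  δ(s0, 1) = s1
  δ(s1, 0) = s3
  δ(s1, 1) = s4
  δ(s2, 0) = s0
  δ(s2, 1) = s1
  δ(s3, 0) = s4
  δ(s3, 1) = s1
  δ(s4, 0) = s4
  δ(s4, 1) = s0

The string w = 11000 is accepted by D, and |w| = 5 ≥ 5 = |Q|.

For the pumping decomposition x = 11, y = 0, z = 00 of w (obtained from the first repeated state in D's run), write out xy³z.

1100000

xy^3z = 11·0·0·0·00 = 1100000.
Reading y = 0 takes D from s4 back to s4, so after x·y·y·y the machine is still in s4, and z then leads to the accepting state s4. Hence 1100000 ∈ L(D).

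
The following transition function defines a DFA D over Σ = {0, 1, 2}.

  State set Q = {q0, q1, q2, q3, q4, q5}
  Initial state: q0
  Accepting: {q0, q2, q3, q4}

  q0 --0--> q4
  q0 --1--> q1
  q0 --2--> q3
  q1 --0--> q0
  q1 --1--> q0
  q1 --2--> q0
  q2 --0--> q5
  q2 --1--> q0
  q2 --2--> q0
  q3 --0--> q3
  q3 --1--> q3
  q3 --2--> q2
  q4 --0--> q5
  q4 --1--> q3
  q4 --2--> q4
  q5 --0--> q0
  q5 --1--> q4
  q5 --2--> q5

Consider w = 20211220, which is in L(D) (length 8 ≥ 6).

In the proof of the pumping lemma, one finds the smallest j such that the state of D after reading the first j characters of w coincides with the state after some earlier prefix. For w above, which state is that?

State sequence: q0 -2-> q3 -0-> q3 -2-> q2 -1-> q0 -1-> q1 -2-> q0 -2-> q3 -0-> q3
First repeat at step 2: q3 was already visited.

The earliest repeat is at step j = 2: D is in q3, which it already visited at step i = 1.
The DFA has 6 states, so the proof of the pumping lemma guarantees a repeated state among the first 6+1 visited; the segment between the two visits is the pumpable y.

q3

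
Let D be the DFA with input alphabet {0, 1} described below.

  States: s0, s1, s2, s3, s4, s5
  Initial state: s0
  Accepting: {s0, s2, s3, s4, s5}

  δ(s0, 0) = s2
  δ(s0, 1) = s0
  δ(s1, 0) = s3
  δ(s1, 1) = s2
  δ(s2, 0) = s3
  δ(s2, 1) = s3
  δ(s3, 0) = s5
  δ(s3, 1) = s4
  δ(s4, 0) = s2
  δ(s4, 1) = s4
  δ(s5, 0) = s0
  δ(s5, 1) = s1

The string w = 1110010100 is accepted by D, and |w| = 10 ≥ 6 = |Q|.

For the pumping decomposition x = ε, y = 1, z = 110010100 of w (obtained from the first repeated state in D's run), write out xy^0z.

xy⁰z = xz = ε·110010100 = 110010100.
Reading y = 1 takes D from s0 back to s0, so after x the machine is still in s0, and z then leads to the accepting state s0. Hence 110010100 ∈ L(D).

110010100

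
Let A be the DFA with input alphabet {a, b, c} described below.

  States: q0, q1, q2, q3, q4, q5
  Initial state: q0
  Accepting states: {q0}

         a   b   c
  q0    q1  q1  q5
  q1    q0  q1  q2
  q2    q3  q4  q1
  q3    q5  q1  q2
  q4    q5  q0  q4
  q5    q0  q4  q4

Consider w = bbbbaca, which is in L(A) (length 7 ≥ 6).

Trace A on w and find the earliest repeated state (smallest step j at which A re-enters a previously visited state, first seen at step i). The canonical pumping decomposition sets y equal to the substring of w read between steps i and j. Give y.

State sequence: q0 -b-> q1 -b-> q1 -b-> q1 -b-> q1 -a-> q0 -c-> q5 -a-> q0
First repeat at step 2: q1 was already visited.

So i = 1, j = 2, giving x = w[0:1] = b, y = w[1:2] = b, z = w[2:7] = bbaca.
Check: |xy| = 2 ≤ 6 and |y| = 1 ≥ 1. Reading y takes A from q1 back to q1, so every xyⁱz is accepted.
The DFA has 6 states, so the proof of the pumping lemma guarantees a repeated state among the first 6+1 visited; the segment between the two visits is the pumpable y.

b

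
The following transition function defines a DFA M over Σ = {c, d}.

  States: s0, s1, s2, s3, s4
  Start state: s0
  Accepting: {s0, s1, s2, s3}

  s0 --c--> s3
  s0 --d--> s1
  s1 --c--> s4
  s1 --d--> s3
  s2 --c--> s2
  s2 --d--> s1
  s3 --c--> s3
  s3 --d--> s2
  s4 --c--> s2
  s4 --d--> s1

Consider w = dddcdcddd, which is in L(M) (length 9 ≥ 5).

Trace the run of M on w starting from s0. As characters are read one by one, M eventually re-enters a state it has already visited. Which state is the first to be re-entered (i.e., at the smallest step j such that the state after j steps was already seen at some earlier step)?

State sequence: s0 -d-> s1 -d-> s3 -d-> s2 -c-> s2 -d-> s1 -c-> s4 -d-> s1 -d-> s3 -d-> s2
First repeat at step 4: s2 was already visited.

The earliest repeat is at step j = 4: M is in s2, which it already visited at step i = 3.
With |Q| = 5, pigeonhole forces a state repeat no later than step 5; the substring read between the first and second visits to that state can be pumped.

s2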